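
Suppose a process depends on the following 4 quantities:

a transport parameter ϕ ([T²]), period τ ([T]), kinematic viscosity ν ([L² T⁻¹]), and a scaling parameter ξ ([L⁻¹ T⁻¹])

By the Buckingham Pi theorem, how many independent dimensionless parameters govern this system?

There are 4 variables and 2 base dimensions (L, T).
The dimension matrix has rank 2.
Independent dimensionless groups: 4 − 2 = 2.

2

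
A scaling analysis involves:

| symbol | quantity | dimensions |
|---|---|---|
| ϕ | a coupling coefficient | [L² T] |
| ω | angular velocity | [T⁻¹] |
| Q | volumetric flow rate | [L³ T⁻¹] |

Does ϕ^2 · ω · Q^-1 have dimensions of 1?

no

Sum the exponent of each base dimension across the product:
  L: 2·[ϕ]_L + [ω]_L − [Q]_L = 2·(2) + (0) − (3) = 1
  T: 2·[ϕ]_T + [ω]_T − [Q]_T = 2·(1) + (-1) − (-1) = 2
Net dimensions [L T²] ≠ [1] — not dimensionless.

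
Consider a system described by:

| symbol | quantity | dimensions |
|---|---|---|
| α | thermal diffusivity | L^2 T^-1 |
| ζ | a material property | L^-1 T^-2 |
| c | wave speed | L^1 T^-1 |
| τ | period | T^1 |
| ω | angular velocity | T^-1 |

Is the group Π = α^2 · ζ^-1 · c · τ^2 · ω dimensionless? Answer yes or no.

no

Sum the exponent of each base dimension across the product:
  L: 2·[α]_L − [ζ]_L + [c]_L + 2·[τ]_L + [ω]_L = 2·(2) − (-1) + (1) + 2·(0) + (0) = 6
  T: 2·[α]_T − [ζ]_T + [c]_T + 2·[τ]_T + [ω]_T = 2·(-1) − (-2) + (-1) + 2·(1) + (-1) = 0
Net dimensions [L⁶] ≠ [1] — not dimensionless.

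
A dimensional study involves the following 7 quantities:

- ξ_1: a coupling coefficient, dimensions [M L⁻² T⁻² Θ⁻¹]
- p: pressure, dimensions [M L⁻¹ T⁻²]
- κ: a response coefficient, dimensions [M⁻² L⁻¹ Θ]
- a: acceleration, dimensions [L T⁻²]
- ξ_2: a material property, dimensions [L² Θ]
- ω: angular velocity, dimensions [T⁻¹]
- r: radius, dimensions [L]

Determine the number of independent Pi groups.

There are 7 variables and 4 base dimensions (M, L, T, Θ).
The dimension matrix has rank 4.
Independent dimensionless groups: 7 − 4 = 3.

3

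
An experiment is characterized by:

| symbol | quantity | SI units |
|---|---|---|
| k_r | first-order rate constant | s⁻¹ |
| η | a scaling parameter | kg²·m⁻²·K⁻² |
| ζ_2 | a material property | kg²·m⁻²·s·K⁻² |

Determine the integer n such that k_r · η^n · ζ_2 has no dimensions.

-1

Balance the M exponent: (2)·n from η, plus (0) + (2) = 2 from the rest, must sum to zero.
2n + 2 = 0, so n = -1.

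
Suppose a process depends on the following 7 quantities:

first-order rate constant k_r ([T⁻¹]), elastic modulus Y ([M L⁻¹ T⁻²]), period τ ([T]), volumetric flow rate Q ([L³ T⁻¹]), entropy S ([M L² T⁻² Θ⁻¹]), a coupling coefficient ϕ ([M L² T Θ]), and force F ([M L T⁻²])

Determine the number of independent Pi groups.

3

There are 7 variables and 4 base dimensions (M, L, T, Θ).
The dimension matrix has rank 4.
Independent dimensionless groups: 7 − 4 = 3.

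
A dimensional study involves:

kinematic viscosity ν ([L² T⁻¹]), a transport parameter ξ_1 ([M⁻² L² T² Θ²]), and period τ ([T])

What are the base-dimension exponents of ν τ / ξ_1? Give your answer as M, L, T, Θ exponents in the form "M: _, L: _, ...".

M: 2, L: 0, T: -2, Θ: -2

Collect each base-dimension exponent across the product:
  M: (0) − (-2) + (0) = 2
  L: (2) − (2) + (0) = 0
  T: (-1) − (2) + (1) = -2
  Θ: (0) − (2) + (0) = -2
So the dimensions are [M² T⁻² Θ⁻²].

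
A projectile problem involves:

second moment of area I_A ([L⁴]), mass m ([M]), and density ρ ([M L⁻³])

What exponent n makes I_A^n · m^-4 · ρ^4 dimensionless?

3

Balance the L exponent: (4)·n from I_A, plus −4·(0) + 4·(-3) = -12 from the rest, must sum to zero.
4n − 12 = 0, so n = 3.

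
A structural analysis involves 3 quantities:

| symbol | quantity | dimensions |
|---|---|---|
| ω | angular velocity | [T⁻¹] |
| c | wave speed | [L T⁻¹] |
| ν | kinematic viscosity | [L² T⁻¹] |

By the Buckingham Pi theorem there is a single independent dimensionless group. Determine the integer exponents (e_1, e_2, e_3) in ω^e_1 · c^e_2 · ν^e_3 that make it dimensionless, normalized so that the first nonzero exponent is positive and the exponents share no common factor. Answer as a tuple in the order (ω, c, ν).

(1, -2, 1)

L: e_1·(0) + e_2·(1) + e_3·(2) = 0
T: e_1·(-1) + e_2·(-1) + e_3·(-1) = 0
Solving this homogeneous linear system for the smallest-integer solution (first nonzero entry positive) gives (1, -2, 1).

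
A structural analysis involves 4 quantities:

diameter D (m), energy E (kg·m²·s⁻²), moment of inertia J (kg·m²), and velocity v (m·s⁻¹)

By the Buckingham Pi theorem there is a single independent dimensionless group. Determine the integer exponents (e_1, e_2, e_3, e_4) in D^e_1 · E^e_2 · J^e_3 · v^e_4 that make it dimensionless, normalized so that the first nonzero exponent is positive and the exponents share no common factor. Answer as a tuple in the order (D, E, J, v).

M: e_1·(0) + e_2·(1) + e_3·(1) + e_4·(0) = 0
L: e_1·(1) + e_2·(2) + e_3·(2) + e_4·(1) = 0
T: e_1·(0) + e_2·(-2) + e_3·(0) + e_4·(-1) = 0
Solving this homogeneous linear system for the smallest-integer solution (first nonzero entry positive) gives (2, 1, -1, -2).

(2, 1, -1, -2)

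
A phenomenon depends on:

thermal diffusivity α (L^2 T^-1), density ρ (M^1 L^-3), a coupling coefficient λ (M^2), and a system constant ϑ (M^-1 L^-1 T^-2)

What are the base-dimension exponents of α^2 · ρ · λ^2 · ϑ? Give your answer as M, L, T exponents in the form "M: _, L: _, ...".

M: 4, L: 0, T: -4

Collect each base-dimension exponent across the product:
  M: 2·(0) + (1) + 2·(2) + (-1) = 4
  L: 2·(2) + (-3) + 2·(0) + (-1) = 0
  T: 2·(-1) + (0) + 2·(0) + (-2) = -4
So the dimensions are [M⁴ T⁻⁴].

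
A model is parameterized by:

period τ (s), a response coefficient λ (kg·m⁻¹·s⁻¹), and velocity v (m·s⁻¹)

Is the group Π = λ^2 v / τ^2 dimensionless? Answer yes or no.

Sum the exponent of each base dimension across the product:
  M: −2·[τ]_M + 2·[λ]_M + [v]_M = −2·(0) + 2·(1) + (0) = 2
  L: −2·[τ]_L + 2·[λ]_L + [v]_L = −2·(0) + 2·(-1) + (1) = -1
  T: −2·[τ]_T + 2·[λ]_T + [v]_T = −2·(1) + 2·(-1) + (-1) = -5
Net dimensions [M² L⁻¹ T⁻⁵] ≠ [1] — not dimensionless.

no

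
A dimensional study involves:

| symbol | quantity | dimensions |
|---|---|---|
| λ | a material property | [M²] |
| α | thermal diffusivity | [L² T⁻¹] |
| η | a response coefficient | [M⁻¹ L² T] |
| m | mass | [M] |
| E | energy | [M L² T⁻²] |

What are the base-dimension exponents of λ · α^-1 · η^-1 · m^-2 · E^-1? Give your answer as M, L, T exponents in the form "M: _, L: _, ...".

Collect each base-dimension exponent across the product:
  M: (2) − (0) − (-1) − 2·(1) − (1) = 0
  L: (0) − (2) − (2) − 2·(0) − (2) = -6
  T: (0) − (-1) − (1) − 2·(0) − (-2) = 2
So the dimensions are [L⁻⁶ T²].

M: 0, L: -6, T: 2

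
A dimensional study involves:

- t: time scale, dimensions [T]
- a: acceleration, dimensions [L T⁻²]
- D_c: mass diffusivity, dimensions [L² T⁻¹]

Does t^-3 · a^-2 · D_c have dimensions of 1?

yes

Sum the exponent of each base dimension across the product:
  M: −3·[t]_M − 2·[a]_M + [D_c]_M = −3·(0) − 2·(0) + (0) = 0
  L: −3·[t]_L − 2·[a]_L + [D_c]_L = −3·(0) − 2·(1) + (2) = 0
  T: −3·[t]_T − 2·[a]_T + [D_c]_T = −3·(1) − 2·(-2) + (-1) = 0
  Θ: −3·[t]_Θ − 2·[a]_Θ + [D_c]_Θ = −3·(0) − 2·(0) + (0) = 0
All base exponents vanish — dimensionless.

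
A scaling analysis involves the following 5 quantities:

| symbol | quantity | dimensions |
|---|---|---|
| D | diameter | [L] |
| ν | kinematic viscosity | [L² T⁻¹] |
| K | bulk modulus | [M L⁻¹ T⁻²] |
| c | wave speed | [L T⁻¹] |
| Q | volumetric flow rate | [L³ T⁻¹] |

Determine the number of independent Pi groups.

2

There are 5 variables and 3 base dimensions (M, L, T).
The dimension matrix has rank 3.
Independent dimensionless groups: 5 − 3 = 2.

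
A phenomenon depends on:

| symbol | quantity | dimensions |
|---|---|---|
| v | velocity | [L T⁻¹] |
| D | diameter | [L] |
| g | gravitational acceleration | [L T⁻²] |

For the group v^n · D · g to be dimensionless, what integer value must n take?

-2

Balance the L exponent: (1)·n from v, plus (1) + (1) = 2 from the rest, must sum to zero.
n + 2 = 0, so n = -2.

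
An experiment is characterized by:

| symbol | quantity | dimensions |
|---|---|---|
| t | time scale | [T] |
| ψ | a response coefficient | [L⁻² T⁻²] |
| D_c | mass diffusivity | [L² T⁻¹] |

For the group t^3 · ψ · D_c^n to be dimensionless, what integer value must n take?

1

Balance the L exponent: (2)·n from D_c, plus 3·(0) + (-2) = -2 from the rest, must sum to zero.
2n − 2 = 0, so n = 1.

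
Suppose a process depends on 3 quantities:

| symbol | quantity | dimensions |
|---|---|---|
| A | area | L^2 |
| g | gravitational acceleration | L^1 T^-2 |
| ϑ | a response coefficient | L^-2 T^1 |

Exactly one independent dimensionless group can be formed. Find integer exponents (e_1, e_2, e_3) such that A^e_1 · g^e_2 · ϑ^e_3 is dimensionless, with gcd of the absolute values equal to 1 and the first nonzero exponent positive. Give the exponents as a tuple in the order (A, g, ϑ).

L: e_1·(2) + e_2·(1) + e_3·(-2) = 0
T: e_1·(0) + e_2·(-2) + e_3·(1) = 0
Solving this homogeneous linear system for the smallest-integer solution (first nonzero entry positive) gives (3, 2, 4).

(3, 2, 4)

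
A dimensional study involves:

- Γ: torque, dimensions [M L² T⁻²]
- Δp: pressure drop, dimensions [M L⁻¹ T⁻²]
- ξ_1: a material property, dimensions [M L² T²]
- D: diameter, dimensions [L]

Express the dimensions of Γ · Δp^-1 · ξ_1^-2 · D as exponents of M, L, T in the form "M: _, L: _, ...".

M: -2, L: 0, T: -4

Collect each base-dimension exponent across the product:
  M: (1) − (1) − 2·(1) + (0) = -2
  L: (2) − (-1) − 2·(2) + (1) = 0
  T: (-2) − (-2) − 2·(2) + (0) = -4
So the dimensions are [M⁻² T⁻⁴].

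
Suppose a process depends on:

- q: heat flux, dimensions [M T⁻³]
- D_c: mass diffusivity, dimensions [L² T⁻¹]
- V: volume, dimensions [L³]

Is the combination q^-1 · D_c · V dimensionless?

Sum the exponent of each base dimension across the product:
  M: −[q]_M + [D_c]_M + [V]_M = −(1) + (0) + (0) = -1
  L: −[q]_L + [D_c]_L + [V]_L = −(0) + (2) + (3) = 5
  T: −[q]_T + [D_c]_T + [V]_T = −(-3) + (-1) + (0) = 2
Net dimensions [M⁻¹ L⁵ T²] ≠ [1] — not dimensionless.

no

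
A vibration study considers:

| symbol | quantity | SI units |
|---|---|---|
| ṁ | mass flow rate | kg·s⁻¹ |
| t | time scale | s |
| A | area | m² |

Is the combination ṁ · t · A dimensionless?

Sum the exponent of each base dimension across the product:
  M: [ṁ]_M + [t]_M + [A]_M = (1) + (0) + (0) = 1
  L: [ṁ]_L + [t]_L + [A]_L = (0) + (0) + (2) = 2
  T: [ṁ]_T + [t]_T + [A]_T = (-1) + (1) + (0) = 0
Net dimensions [M L²] ≠ [1] — not dimensionless.

no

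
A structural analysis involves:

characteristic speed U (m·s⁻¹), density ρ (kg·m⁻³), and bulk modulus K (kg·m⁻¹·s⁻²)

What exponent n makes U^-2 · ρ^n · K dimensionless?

Balance the M exponent: (1)·n from ρ, plus −2·(0) + (1) = 1 from the rest, must sum to zero.
n + 1 = 0, so n = -1.

-1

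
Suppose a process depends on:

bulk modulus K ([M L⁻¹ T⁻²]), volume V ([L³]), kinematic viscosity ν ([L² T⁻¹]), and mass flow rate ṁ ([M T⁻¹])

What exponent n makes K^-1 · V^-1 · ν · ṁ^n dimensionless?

Balance the M exponent: (1)·n from ṁ, plus −(1) − (0) + (0) = -1 from the rest, must sum to zero.
n − 1 = 0, so n = 1.

1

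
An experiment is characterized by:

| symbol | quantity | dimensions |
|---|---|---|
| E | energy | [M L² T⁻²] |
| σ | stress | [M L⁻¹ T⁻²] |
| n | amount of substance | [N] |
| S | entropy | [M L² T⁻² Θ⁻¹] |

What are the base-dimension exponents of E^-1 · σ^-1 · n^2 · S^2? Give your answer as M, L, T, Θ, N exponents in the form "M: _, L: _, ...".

M: 0, L: 3, T: 0, Θ: -2, N: 2

Collect each base-dimension exponent across the product:
  M: −(1) − (1) + 2·(0) + 2·(1) = 0
  L: −(2) − (-1) + 2·(0) + 2·(2) = 3
  T: −(-2) − (-2) + 2·(0) + 2·(-2) = 0
  Θ: −(0) − (0) + 2·(0) + 2·(-1) = -2
  N: −(0) − (0) + 2·(1) + 2·(0) = 2
So the dimensions are [L³ Θ⁻² N²].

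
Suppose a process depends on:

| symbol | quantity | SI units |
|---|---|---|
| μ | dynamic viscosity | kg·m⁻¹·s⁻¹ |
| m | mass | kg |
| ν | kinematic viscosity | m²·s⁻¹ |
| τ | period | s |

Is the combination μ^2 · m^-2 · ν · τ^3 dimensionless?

Sum the exponent of each base dimension across the product:
  M: 2·[μ]_M − 2·[m]_M + [ν]_M + 3·[τ]_M = 2·(1) − 2·(1) + (0) + 3·(0) = 0
  L: 2·[μ]_L − 2·[m]_L + [ν]_L + 3·[τ]_L = 2·(-1) − 2·(0) + (2) + 3·(0) = 0
  T: 2·[μ]_T − 2·[m]_T + [ν]_T + 3·[τ]_T = 2·(-1) − 2·(0) + (-1) + 3·(1) = 0
All base exponents vanish — dimensionless.

yes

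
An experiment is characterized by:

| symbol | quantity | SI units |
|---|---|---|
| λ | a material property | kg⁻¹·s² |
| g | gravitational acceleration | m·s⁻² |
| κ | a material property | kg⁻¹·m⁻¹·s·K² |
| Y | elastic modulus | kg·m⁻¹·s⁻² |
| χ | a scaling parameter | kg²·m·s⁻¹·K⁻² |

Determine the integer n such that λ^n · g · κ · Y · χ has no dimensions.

2

Balance the M exponent: (-1)·n from λ, plus (0) + (-1) + (1) + (2) = 2 from the rest, must sum to zero.
−n + 2 = 0, so n = 2.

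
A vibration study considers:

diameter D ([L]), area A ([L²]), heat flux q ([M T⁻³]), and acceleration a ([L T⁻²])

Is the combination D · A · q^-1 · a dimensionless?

Sum the exponent of each base dimension across the product:
  M: [D]_M + [A]_M − [q]_M + [a]_M = (0) + (0) − (1) + (0) = -1
  L: [D]_L + [A]_L − [q]_L + [a]_L = (1) + (2) − (0) + (1) = 4
  T: [D]_T + [A]_T − [q]_T + [a]_T = (0) + (0) − (-3) + (-2) = 1
Net dimensions [M⁻¹ L⁴ T] ≠ [1] — not dimensionless.

no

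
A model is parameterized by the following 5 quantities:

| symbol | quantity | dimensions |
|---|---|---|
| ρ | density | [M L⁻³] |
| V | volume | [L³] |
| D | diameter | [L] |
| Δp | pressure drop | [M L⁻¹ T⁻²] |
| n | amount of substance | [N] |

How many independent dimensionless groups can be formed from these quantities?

1

There are 5 variables and 4 base dimensions (M, L, T, N).
The dimension matrix has rank 4.
Independent dimensionless groups: 5 − 4 = 1.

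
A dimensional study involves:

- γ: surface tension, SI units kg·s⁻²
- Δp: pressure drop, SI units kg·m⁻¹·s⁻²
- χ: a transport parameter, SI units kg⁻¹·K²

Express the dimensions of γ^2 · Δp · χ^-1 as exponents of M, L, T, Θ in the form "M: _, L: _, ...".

Collect each base-dimension exponent across the product:
  M: 2·(1) + (1) − (-1) = 4
  L: 2·(0) + (-1) − (0) = -1
  T: 2·(-2) + (-2) − (0) = -6
  Θ: 2·(0) + (0) − (2) = -2
So the dimensions are [M⁴ L⁻¹ T⁻⁶ Θ⁻²].

M: 4, L: -1, T: -6, Θ: -2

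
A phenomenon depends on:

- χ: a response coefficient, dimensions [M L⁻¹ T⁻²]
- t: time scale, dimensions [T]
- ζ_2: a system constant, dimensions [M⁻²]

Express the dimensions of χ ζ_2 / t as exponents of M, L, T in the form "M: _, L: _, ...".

Collect each base-dimension exponent across the product:
  M: (1) − (0) + (-2) = -1
  L: (-1) − (0) + (0) = -1
  T: (-2) − (1) + (0) = -3
So the dimensions are [M⁻¹ L⁻¹ T⁻³].

M: -1, L: -1, T: -3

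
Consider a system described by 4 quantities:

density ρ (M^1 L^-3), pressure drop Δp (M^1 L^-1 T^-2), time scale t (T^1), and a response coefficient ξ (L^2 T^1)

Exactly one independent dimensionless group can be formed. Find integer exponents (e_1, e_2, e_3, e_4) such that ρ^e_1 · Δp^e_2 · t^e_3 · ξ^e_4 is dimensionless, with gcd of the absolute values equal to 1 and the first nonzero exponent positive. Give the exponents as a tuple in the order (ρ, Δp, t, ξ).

M: e_1·(1) + e_2·(1) + e_3·(0) + e_4·(0) = 0
L: e_1·(-3) + e_2·(-1) + e_3·(0) + e_4·(2) = 0
T: e_1·(0) + e_2·(-2) + e_3·(1) + e_4·(1) = 0
Solving this homogeneous linear system for the smallest-integer solution (first nonzero entry positive) gives (1, -1, -3, 1).

(1, -1, -3, 1)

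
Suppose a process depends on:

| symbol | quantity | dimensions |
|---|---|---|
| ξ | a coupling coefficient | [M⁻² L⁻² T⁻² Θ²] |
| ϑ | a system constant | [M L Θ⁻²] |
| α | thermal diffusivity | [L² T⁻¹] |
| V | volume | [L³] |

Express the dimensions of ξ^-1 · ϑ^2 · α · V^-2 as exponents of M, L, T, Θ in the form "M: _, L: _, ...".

Collect each base-dimension exponent across the product:
  M: −(-2) + 2·(1) + (0) − 2·(0) = 4
  L: −(-2) + 2·(1) + (2) − 2·(3) = 0
  T: −(-2) + 2·(0) + (-1) − 2·(0) = 1
  Θ: −(2) + 2·(-2) + (0) − 2·(0) = -6
So the dimensions are [M⁴ T Θ⁻⁶].

M: 4, L: 0, T: 1, Θ: -6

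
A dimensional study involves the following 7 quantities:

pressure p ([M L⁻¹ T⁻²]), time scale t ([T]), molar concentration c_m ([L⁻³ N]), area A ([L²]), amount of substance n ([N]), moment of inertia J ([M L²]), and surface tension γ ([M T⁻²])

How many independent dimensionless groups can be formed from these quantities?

There are 7 variables and 4 base dimensions (M, L, T, N).
The dimension matrix has rank 4.
Independent dimensionless groups: 7 − 4 = 3.

3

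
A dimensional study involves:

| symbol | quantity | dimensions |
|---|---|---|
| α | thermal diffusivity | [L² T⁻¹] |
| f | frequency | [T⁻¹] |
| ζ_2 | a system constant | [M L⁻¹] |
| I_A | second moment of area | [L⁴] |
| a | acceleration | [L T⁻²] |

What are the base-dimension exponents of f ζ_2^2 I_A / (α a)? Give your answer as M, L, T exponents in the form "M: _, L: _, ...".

Collect each base-dimension exponent across the product:
  M: −(0) + (0) + 2·(1) + (0) − (0) = 2
  L: −(2) + (0) + 2·(-1) + (4) − (1) = -1
  T: −(-1) + (-1) + 2·(0) + (0) − (-2) = 2
So the dimensions are [M² L⁻¹ T²].

M: 2, L: -1, T: 2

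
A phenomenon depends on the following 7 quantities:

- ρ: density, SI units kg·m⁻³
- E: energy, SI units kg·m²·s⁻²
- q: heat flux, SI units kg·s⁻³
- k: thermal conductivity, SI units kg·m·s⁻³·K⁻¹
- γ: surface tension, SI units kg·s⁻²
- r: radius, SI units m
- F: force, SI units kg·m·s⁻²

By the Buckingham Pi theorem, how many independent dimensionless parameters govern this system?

There are 7 variables and 4 base dimensions (M, L, T, Θ).
The dimension matrix has rank 4.
Independent dimensionless groups: 7 − 4 = 3.

3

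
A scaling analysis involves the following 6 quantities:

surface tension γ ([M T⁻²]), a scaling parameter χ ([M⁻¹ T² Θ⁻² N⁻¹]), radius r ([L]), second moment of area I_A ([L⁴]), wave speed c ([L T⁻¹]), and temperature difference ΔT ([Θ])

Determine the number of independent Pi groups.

There are 6 variables and 5 base dimensions (M, L, T, Θ, N).
The dimension matrix has rank 5.
Independent dimensionless groups: 6 − 5 = 1.

1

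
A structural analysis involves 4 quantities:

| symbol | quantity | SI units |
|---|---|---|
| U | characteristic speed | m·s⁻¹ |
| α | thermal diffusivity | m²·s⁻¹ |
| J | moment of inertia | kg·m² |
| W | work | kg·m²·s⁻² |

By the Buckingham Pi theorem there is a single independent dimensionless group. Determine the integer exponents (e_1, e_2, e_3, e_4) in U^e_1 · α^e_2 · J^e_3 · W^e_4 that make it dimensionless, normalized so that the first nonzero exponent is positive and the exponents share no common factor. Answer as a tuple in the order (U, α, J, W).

(4, -2, 1, -1)

M: e_1·(0) + e_2·(0) + e_3·(1) + e_4·(1) = 0
L: e_1·(1) + e_2·(2) + e_3·(2) + e_4·(2) = 0
T: e_1·(-1) + e_2·(-1) + e_3·(0) + e_4·(-2) = 0
Solving this homogeneous linear system for the smallest-integer solution (first nonzero entry positive) gives (4, -2, 1, -1).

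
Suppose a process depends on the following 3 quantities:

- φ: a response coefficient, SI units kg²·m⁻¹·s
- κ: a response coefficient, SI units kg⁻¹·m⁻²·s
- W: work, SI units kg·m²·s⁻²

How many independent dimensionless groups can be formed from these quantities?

0

There are 3 variables and 3 base dimensions (M, L, T).
The dimension matrix has rank 3.
Independent dimensionless groups: 3 − 3 = 0.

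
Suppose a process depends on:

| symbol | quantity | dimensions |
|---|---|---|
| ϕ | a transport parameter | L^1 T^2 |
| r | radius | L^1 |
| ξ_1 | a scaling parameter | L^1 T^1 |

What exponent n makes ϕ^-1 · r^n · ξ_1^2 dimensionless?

-1

Balance the L exponent: (1)·n from r, plus −(1) + 2·(1) = 1 from the rest, must sum to zero.
n + 1 = 0, so n = -1.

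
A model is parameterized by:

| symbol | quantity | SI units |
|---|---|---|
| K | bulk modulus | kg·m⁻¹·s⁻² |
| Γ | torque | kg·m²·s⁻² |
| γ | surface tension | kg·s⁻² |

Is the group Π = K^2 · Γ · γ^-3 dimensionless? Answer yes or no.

Sum the exponent of each base dimension across the product:
  M: 2·[K]_M + [Γ]_M − 3·[γ]_M = 2·(1) + (1) − 3·(1) = 0
  L: 2·[K]_L + [Γ]_L − 3·[γ]_L = 2·(-1) + (2) − 3·(0) = 0
  T: 2·[K]_T + [Γ]_T − 3·[γ]_T = 2·(-2) + (-2) − 3·(-2) = 0
All base exponents vanish — dimensionless.

yes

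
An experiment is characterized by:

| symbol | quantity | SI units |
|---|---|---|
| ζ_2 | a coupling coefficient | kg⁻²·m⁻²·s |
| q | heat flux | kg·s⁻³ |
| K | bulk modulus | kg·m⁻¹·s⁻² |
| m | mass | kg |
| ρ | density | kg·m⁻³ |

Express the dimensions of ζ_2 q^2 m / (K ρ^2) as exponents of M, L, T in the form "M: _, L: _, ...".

Collect each base-dimension exponent across the product:
  M: (-2) + 2·(1) − (1) + (1) − 2·(1) = -2
  L: (-2) + 2·(0) − (-1) + (0) − 2·(-3) = 5
  T: (1) + 2·(-3) − (-2) + (0) − 2·(0) = -3
So the dimensions are [M⁻² L⁵ T⁻³].

M: -2, L: 5, T: -3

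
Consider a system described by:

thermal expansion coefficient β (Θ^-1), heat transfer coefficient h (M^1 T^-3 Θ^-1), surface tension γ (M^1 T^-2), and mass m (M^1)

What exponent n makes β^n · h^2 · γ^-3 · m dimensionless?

-2

Balance the Θ exponent: (-1)·n from β, plus 2·(-1) − 3·(0) + (0) = -2 from the rest, must sum to zero.
−n − 2 = 0, so n = -2.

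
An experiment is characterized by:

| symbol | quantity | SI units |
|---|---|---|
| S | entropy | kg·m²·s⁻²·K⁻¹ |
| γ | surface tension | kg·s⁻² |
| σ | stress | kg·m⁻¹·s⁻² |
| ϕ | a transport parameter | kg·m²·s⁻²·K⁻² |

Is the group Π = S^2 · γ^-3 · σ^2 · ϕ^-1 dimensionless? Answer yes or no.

Sum the exponent of each base dimension across the product:
  M: 2·[S]_M − 3·[γ]_M + 2·[σ]_M − [ϕ]_M = 2·(1) − 3·(1) + 2·(1) − (1) = 0
  L: 2·[S]_L − 3·[γ]_L + 2·[σ]_L − [ϕ]_L = 2·(2) − 3·(0) + 2·(-1) − (2) = 0
  T: 2·[S]_T − 3·[γ]_T + 2·[σ]_T − [ϕ]_T = 2·(-2) − 3·(-2) + 2·(-2) − (-2) = 0
  Θ: 2·[S]_Θ − 3·[γ]_Θ + 2·[σ]_Θ − [ϕ]_Θ = 2·(-1) − 3·(0) + 2·(0) − (-2) = 0
All base exponents vanish — dimensionless.

yes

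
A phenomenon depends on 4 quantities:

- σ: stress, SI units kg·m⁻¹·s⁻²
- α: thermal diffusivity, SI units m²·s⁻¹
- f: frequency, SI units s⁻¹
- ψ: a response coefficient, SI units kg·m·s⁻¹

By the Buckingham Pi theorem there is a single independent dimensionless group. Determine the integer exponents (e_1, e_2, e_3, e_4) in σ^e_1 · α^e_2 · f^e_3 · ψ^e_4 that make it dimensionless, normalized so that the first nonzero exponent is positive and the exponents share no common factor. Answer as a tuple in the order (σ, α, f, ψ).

(1, 1, -2, -1)

M: e_1·(1) + e_2·(0) + e_3·(0) + e_4·(1) = 0
L: e_1·(-1) + e_2·(2) + e_3·(0) + e_4·(1) = 0
T: e_1·(-2) + e_2·(-1) + e_3·(-1) + e_4·(-1) = 0
Solving this homogeneous linear system for the smallest-integer solution (first nonzero entry positive) gives (1, 1, -2, -1).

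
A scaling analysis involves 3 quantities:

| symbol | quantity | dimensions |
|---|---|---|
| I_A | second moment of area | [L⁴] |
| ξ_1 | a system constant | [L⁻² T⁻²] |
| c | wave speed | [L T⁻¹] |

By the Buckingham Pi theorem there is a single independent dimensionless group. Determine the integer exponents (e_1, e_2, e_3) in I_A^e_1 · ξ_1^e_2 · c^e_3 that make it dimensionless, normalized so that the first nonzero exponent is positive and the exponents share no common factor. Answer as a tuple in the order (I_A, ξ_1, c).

L: e_1·(4) + e_2·(-2) + e_3·(1) = 0
T: e_1·(0) + e_2·(-2) + e_3·(-1) = 0
Solving this homogeneous linear system for the smallest-integer solution (first nonzero entry positive) gives (1, 1, -2).

(1, 1, -2)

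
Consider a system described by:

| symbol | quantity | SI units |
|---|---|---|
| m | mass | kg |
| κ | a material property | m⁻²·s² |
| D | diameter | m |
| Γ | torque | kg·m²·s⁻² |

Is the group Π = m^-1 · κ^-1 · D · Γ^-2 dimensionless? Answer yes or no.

no

Sum the exponent of each base dimension across the product:
  M: −[m]_M − [κ]_M + [D]_M − 2·[Γ]_M = −(1) − (0) + (0) − 2·(1) = -3
  L: −[m]_L − [κ]_L + [D]_L − 2·[Γ]_L = −(0) − (-2) + (1) − 2·(2) = -1
  T: −[m]_T − [κ]_T + [D]_T − 2·[Γ]_T = −(0) − (2) + (0) − 2·(-2) = 2
Net dimensions [M⁻³ L⁻¹ T²] ≠ [1] — not dimensionless.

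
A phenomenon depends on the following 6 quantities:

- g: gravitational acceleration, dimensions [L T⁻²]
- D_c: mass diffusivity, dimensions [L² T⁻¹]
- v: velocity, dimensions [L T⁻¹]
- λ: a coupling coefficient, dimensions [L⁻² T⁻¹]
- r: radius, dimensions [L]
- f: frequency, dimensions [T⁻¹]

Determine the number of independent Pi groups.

There are 6 variables and 2 base dimensions (L, T).
The dimension matrix has rank 2.
Independent dimensionless groups: 6 − 2 = 4.

4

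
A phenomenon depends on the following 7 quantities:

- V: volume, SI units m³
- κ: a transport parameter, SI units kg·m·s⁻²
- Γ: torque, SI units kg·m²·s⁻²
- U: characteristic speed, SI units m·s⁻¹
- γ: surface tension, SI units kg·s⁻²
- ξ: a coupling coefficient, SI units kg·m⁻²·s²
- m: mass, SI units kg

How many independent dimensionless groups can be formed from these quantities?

There are 7 variables and 3 base dimensions (M, L, T).
The dimension matrix has rank 3.
Independent dimensionless groups: 7 − 3 = 4.

4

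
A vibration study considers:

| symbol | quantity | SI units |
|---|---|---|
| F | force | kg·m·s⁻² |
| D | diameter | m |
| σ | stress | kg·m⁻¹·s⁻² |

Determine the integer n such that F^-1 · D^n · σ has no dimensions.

2

Balance the L exponent: (1)·n from D, plus −(1) + (-1) = -2 from the rest, must sum to zero.
n − 2 = 0, so n = 2.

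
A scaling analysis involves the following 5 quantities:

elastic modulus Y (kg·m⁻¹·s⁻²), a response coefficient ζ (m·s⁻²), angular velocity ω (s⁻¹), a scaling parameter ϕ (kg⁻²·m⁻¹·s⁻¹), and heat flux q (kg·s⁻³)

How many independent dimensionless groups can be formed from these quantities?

2

There are 5 variables and 3 base dimensions (M, L, T).
The dimension matrix has rank 3.
Independent dimensionless groups: 5 − 3 = 2.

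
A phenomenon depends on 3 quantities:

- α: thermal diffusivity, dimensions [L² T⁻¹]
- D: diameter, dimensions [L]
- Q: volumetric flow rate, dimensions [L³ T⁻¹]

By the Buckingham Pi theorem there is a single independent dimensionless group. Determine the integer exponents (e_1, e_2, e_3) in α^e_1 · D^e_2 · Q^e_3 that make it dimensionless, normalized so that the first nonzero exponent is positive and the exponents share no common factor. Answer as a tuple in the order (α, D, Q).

L: e_1·(2) + e_2·(1) + e_3·(3) = 0
T: e_1·(-1) + e_2·(0) + e_3·(-1) = 0
Solving this homogeneous linear system for the smallest-integer solution (first nonzero entry positive) gives (1, 1, -1).

(1, 1, -1)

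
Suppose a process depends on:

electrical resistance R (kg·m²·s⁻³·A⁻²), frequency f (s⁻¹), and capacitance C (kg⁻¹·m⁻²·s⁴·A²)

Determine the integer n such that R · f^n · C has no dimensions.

Balance the T exponent: (-1)·n from f, plus (-3) + (4) = 1 from the rest, must sum to zero.
−n + 1 = 0, so n = 1.

1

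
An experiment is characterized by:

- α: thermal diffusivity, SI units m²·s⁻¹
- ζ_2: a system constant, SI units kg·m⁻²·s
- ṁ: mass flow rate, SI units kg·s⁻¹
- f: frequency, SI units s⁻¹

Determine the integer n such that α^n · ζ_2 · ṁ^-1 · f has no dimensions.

1

Balance the L exponent: (2)·n from α, plus (-2) − (0) + (0) = -2 from the rest, must sum to zero.
2n − 2 = 0, so n = 1.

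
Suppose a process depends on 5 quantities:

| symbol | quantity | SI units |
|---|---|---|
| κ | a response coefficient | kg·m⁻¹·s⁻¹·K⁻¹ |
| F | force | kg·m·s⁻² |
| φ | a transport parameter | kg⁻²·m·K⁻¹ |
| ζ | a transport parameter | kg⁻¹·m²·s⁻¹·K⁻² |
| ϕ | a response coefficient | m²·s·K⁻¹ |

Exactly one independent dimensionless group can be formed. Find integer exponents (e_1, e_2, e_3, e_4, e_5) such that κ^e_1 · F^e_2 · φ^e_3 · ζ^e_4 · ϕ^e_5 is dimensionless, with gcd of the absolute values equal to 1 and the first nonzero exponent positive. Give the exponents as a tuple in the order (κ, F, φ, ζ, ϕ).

(1, 1, 2, -2, 1)

M: e_1·(1) + e_2·(1) + e_3·(-2) + e_4·(-1) + e_5·(0) = 0
L: e_1·(-1) + e_2·(1) + e_3·(1) + e_4·(2) + e_5·(2) = 0
T: e_1·(-1) + e_2·(-2) + e_3·(0) + e_4·(-1) + e_5·(1) = 0
Θ: e_1·(-1) + e_2·(0) + e_3·(-1) + e_4·(-2) + e_5·(-1) = 0
Solving this homogeneous linear system for the smallest-integer solution (first nonzero entry positive) gives (1, 1, 2, -2, 1).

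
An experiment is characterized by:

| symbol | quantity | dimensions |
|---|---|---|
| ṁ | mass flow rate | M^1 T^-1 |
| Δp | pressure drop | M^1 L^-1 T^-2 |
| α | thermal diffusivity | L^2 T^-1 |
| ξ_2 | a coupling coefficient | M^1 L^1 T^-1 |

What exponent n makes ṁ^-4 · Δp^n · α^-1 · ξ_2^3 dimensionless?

Balance the M exponent: (1)·n from Δp, plus −4·(1) − (0) + 3·(1) = -1 from the rest, must sum to zero.
n − 1 = 0, so n = 1.

1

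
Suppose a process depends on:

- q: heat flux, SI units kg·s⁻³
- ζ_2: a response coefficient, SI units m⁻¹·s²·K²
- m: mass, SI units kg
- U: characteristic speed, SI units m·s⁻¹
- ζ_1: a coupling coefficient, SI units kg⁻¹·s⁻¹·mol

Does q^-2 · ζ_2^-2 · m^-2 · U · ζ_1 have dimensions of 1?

no

Sum the exponent of each base dimension across the product:
  M: −2·[q]_M − 2·[ζ_2]_M − 2·[m]_M + [U]_M + [ζ_1]_M = −2·(1) − 2·(0) − 2·(1) + (0) + (-1) = -5
  L: −2·[q]_L − 2·[ζ_2]_L − 2·[m]_L + [U]_L + [ζ_1]_L = −2·(0) − 2·(-1) − 2·(0) + (1) + (0) = 3
  T: −2·[q]_T − 2·[ζ_2]_T − 2·[m]_T + [U]_T + [ζ_1]_T = −2·(-3) − 2·(2) − 2·(0) + (-1) + (-1) = 0
  Θ: −2·[q]_Θ − 2·[ζ_2]_Θ − 2·[m]_Θ + [U]_Θ + [ζ_1]_Θ = −2·(0) − 2·(2) − 2·(0) + (0) + (0) = -4
  N: −2·[q]_N − 2·[ζ_2]_N − 2·[m]_N + [U]_N + [ζ_1]_N = −2·(0) − 2·(0) − 2·(0) + (0) + (1) = 1
Net dimensions [M⁻⁵ L³ Θ⁻⁴ N] ≠ [1] — not dimensionless.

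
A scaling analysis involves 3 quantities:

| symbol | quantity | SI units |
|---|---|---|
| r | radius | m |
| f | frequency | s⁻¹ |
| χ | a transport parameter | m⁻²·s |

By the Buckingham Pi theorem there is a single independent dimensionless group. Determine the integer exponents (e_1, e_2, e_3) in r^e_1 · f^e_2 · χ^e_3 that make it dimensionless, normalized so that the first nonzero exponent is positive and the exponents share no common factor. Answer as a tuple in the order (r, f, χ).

L: e_1·(1) + e_2·(0) + e_3·(-2) = 0
T: e_1·(0) + e_2·(-1) + e_3·(1) = 0
Solving this homogeneous linear system for the smallest-integer solution (first nonzero entry positive) gives (2, 1, 1).

(2, 1, 1)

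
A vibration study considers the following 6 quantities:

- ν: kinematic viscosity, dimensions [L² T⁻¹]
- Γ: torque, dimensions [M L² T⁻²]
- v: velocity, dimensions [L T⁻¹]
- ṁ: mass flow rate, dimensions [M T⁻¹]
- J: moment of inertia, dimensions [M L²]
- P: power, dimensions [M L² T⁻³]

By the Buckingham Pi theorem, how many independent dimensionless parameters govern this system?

There are 6 variables and 3 base dimensions (M, L, T).
The dimension matrix has rank 3.
Independent dimensionless groups: 6 − 3 = 3.

3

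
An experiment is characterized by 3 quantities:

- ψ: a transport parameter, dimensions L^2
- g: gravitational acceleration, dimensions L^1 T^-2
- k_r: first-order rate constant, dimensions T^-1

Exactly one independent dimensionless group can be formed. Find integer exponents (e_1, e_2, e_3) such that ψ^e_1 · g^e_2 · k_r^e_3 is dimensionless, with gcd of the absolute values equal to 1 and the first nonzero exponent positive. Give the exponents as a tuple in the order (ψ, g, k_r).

L: e_1·(2) + e_2·(1) + e_3·(0) = 0
T: e_1·(0) + e_2·(-2) + e_3·(-1) = 0
Solving this homogeneous linear system for the smallest-integer solution (first nonzero entry positive) gives (1, -2, 4).

(1, -2, 4)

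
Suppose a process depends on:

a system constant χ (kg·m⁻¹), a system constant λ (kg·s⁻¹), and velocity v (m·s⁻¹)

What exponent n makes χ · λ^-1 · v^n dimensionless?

1

Balance the L exponent: (1)·n from v, plus (-1) − (0) = -1 from the rest, must sum to zero.
n − 1 = 0, so n = 1.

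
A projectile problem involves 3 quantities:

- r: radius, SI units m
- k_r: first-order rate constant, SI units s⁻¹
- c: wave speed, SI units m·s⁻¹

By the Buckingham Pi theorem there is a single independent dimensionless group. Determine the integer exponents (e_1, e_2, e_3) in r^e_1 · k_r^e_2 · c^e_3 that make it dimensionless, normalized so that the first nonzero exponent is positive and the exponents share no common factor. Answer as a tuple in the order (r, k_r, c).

(1, 1, -1)

L: e_1·(1) + e_2·(0) + e_3·(1) = 0
T: e_1·(0) + e_2·(-1) + e_3·(-1) = 0
Solving this homogeneous linear system for the smallest-integer solution (first nonzero entry positive) gives (1, 1, -1).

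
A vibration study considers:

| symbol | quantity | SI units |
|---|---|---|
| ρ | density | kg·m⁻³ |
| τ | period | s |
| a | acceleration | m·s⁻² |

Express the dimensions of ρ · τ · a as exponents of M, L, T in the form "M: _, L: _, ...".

M: 1, L: -2, T: -1

Collect each base-dimension exponent across the product:
  M: (1) + (0) + (0) = 1
  L: (-3) + (0) + (1) = -2
  T: (0) + (1) + (-2) = -1
So the dimensions are [M L⁻² T⁻¹].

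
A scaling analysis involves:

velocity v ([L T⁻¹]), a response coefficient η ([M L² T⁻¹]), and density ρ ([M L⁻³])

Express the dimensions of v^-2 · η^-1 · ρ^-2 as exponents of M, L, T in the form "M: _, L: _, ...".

M: -3, L: 2, T: 3

Collect each base-dimension exponent across the product:
  M: −2·(0) − (1) − 2·(1) = -3
  L: −2·(1) − (2) − 2·(-3) = 2
  T: −2·(-1) − (-1) − 2·(0) = 3
So the dimensions are [M⁻³ L² T³].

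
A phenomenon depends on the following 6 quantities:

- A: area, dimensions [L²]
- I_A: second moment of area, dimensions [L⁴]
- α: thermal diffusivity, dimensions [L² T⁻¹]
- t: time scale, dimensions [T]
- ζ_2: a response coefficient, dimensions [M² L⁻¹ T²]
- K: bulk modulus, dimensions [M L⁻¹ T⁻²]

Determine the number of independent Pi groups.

3

There are 6 variables and 3 base dimensions (M, L, T).
The dimension matrix has rank 3.
Independent dimensionless groups: 6 − 3 = 3.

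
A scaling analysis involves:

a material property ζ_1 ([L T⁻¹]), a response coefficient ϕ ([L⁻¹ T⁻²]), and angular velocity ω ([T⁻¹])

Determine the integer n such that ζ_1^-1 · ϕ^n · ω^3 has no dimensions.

Balance the L exponent: (-1)·n from ϕ, plus −(1) + 3·(0) = -1 from the rest, must sum to zero.
−n − 1 = 0, so n = -1.

-1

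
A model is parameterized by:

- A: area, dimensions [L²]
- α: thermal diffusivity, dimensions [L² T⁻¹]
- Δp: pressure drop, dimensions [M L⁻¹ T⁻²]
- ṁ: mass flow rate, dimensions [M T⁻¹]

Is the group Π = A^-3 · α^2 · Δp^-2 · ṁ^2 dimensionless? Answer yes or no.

yes

Sum the exponent of each base dimension across the product:
  M: −3·[A]_M + 2·[α]_M − 2·[Δp]_M + 2·[ṁ]_M = −3·(0) + 2·(0) − 2·(1) + 2·(1) = 0
  L: −3·[A]_L + 2·[α]_L − 2·[Δp]_L + 2·[ṁ]_L = −3·(2) + 2·(2) − 2·(-1) + 2·(0) = 0
  T: −3·[A]_T + 2·[α]_T − 2·[Δp]_T + 2·[ṁ]_T = −3·(0) + 2·(-1) − 2·(-2) + 2·(-1) = 0
All base exponents vanish — dimensionless.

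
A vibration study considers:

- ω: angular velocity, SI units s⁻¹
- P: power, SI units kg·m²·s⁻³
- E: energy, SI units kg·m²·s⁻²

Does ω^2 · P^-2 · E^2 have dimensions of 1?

yes

Sum the exponent of each base dimension across the product:
  M: 2·[ω]_M − 2·[P]_M + 2·[E]_M = 2·(0) − 2·(1) + 2·(1) = 0
  L: 2·[ω]_L − 2·[P]_L + 2·[E]_L = 2·(0) − 2·(2) + 2·(2) = 0
  T: 2·[ω]_T − 2·[P]_T + 2·[E]_T = 2·(-1) − 2·(-3) + 2·(-2) = 0
All base exponents vanish — dimensionless.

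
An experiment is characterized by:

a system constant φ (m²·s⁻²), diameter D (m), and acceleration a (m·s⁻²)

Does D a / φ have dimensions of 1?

yes

Sum the exponent of each base dimension across the product:
  M: −[φ]_M + [D]_M + [a]_M = −(0) + (0) + (0) = 0
  L: −[φ]_L + [D]_L + [a]_L = −(2) + (1) + (1) = 0
  T: −[φ]_T + [D]_T + [a]_T = −(-2) + (0) + (-2) = 0
All base exponents vanish — dimensionless.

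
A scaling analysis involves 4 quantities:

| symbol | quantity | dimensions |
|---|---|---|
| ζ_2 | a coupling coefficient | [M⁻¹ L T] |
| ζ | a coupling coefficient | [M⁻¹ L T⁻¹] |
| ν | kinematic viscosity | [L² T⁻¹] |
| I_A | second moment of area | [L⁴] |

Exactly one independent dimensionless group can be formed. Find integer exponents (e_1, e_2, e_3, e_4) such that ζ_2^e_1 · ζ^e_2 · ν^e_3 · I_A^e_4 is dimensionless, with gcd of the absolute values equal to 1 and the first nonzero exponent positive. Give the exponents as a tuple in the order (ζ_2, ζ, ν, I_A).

(1, -1, 2, -1)

M: e_1·(-1) + e_2·(-1) + e_3·(0) + e_4·(0) = 0
L: e_1·(1) + e_2·(1) + e_3·(2) + e_4·(4) = 0
T: e_1·(1) + e_2·(-1) + e_3·(-1) + e_4·(0) = 0
Solving this homogeneous linear system for the smallest-integer solution (first nonzero entry positive) gives (1, -1, 2, -1).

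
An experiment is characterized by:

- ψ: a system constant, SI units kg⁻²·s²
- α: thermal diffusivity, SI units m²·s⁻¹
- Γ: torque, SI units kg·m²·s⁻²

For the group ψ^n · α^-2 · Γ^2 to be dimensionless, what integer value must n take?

Balance the M exponent: (-2)·n from ψ, plus −2·(0) + 2·(1) = 2 from the rest, must sum to zero.
-2n + 2 = 0, so n = 1.

1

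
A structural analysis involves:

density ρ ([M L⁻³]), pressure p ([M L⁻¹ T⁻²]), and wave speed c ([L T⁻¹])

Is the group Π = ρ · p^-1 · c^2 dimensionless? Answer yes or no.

Sum the exponent of each base dimension across the product:
  M: [ρ]_M − [p]_M + 2·[c]_M = (1) − (1) + 2·(0) = 0
  L: [ρ]_L − [p]_L + 2·[c]_L = (-3) − (-1) + 2·(1) = 0
  T: [ρ]_T − [p]_T + 2·[c]_T = (0) − (-2) + 2·(-1) = 0
All base exponents vanish — dimensionless.

yes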